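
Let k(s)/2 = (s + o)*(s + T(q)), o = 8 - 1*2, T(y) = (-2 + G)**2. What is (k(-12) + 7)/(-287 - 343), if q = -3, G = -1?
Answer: -43/630 ≈ -0.068254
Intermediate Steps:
T(y) = 9 (T(y) = (-2 - 1)**2 = (-3)**2 = 9)
o = 6 (o = 8 - 2 = 6)
k(s) = 2*(6 + s)*(9 + s) (k(s) = 2*((s + 6)*(s + 9)) = 2*((6 + s)*(9 + s)) = 2*(6 + s)*(9 + s))
(k(-12) + 7)/(-287 - 343) = ((108 + 2*(-12)**2 + 30*(-12)) + 7)/(-287 - 343) = ((108 + 2*144 - 360) + 7)/(-630) = ((108 + 288 - 360) + 7)*(-1/630) = (36 + 7)*(-1/630) = 43*(-1/630) = -43/630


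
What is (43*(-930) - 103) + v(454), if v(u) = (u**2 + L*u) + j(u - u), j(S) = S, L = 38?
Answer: 183275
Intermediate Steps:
v(u) = u**2 + 38*u (v(u) = (u**2 + 38*u) + (u - u) = (u**2 + 38*u) + 0 = u**2 + 38*u)
(43*(-930) - 103) + v(454) = (43*(-930) - 103) + 454*(38 + 454) = (-39990 - 103) + 454*492 = -40093 + 223368 = 183275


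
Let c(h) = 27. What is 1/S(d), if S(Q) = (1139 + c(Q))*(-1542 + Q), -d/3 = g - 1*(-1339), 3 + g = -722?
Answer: -1/3945744 ≈ -2.5344e-7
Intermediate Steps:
g = -725 (g = -3 - 722 = -725)
d = -1842 (d = -3*(-725 - 1*(-1339)) = -3*(-725 + 1339) = -3*614 = -1842)
S(Q) = -1797972 + 1166*Q (S(Q) = (1139 + 27)*(-1542 + Q) = 1166*(-1542 + Q) = -1797972 + 1166*Q)
1/S(d) = 1/(-1797972 + 1166*(-1842)) = 1/(-1797972 - 2147772) = 1/(-3945744) = -1/3945744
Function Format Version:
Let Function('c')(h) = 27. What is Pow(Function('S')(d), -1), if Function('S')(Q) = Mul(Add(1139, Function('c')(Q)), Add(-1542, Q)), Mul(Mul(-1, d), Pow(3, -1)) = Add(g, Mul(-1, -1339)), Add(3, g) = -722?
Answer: Rational(-1, 3945744) ≈ -2.5344e-7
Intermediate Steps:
g = -725 (g = Add(-3, -722) = -725)
d = -1842 (d = Mul(-3, Add(-725, Mul(-1, -1339))) = Mul(-3, Add(-725, 1339)) = Mul(-3, 614) = -1842)
Function('S')(Q) = Add(-1797972, Mul(1166, Q)) (Function('S')(Q) = Mul(Add(1139, 27), Add(-1542, Q)) = Mul(1166, Add(-1542, Q)) = Add(-1797972, Mul(1166, Q)))
Pow(Function('S')(d), -1) = Pow(Add(-1797972, Mul(1166, -1842)), -1) = Pow(Add(-1797972, -2147772), -1) = Pow(-3945744, -1) = Rational(-1, 3945744)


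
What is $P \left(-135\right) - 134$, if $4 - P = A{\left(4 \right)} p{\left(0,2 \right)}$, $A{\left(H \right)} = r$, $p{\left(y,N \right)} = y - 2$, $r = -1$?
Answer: $-404$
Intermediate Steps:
$p{\left(y,N \right)} = -2 + y$
$A{\left(H \right)} = -1$
$P = 2$ ($P = 4 - - (-2 + 0) = 4 - \left(-1\right) \left(-2\right) = 4 - 2 = 2$)
$P \left(-135\right) - 134 = 2 \left(-135\right) - 134 = -270 - 134 = -404$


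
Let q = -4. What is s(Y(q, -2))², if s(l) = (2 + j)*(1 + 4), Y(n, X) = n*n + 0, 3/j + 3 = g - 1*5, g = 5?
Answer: 25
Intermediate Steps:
j = -1 (j = 3/(-3 + (5 - 1*5)) = 3/(-3 + (5 - 5)) = 3/(-3 + 0) = 3/(-3) = 3*(-⅓) = -1)
Y(n, X) = n² (Y(n, X) = n² + 0 = n²)
s(l) = 5 (s(l) = (2 - 1)*(1 + 4) = 1*5 = 5)
s(Y(q, -2))² = 5² = 25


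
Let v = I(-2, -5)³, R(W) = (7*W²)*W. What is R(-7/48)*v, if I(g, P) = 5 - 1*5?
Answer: 0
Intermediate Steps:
I(g, P) = 0 (I(g, P) = 5 - 5 = 0)
R(W) = 7*W³
v = 0 (v = 0³ = 0)
R(-7/48)*v = (7*(-7/48)³)*0 = (7*(-343/110592))*0 = -2401/110592*0 = 0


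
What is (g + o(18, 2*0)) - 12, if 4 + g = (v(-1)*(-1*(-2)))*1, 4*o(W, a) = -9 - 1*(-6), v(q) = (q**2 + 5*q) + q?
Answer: -107/4 ≈ -26.750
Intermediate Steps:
v(q) = q**2 + 6*q
o(W, a) = -3/4 (o(W, a) = (-9 - 1*(-6))/4 = (-9 + 6)/4 = (1/4)*(-3) = -3/4)
g = -14 (g = -4 + ((-(6 - 1))*(-1*(-2)))*1 = -4 + (-1*5*2)*1 = -4 - 5*2*1 = -4 - 10*1 = -4 - 10 = -14)
(g + o(18, 2*0)) - 12 = (-14 - 3/4) - 12 = -59/4 - 12 = -107/4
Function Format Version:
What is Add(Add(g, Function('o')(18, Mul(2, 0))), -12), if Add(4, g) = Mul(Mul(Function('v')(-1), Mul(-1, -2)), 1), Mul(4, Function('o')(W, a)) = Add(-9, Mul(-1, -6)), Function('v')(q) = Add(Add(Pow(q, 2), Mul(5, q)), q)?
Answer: Rational(-107, 4) ≈ -26.750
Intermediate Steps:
Function('v')(q) = Add(Pow(q, 2), Mul(6, q))
Function('o')(W, a) = Rational(-3, 4) (Function('o')(W, a) = Mul(Rational(1, 4), Add(-9, Mul(-1, -6))) = Mul(Rational(1, 4), Add(-9, 6)) = Mul(Rational(1, 4), -3) = Rational(-3, 4))
g = -14 (g = Add(-4, Mul(Mul(Mul(-1, Add(6, -1)), Mul(-1, -2)), 1)) = Add(-4, Mul(Mul(Mul(-1, 5), 2), 1)) = Add(-4, Mul(Mul(-5, 2), 1)) = Add(-4, Mul(-10, 1)) = Add(-4, -10) = -14)
Add(Add(g, Function('o')(18, Mul(2, 0))), -12) = Add(Add(-14, Rational(-3, 4)), -12) = Add(Rational(-59, 4), -12) = Rational(-107, 4)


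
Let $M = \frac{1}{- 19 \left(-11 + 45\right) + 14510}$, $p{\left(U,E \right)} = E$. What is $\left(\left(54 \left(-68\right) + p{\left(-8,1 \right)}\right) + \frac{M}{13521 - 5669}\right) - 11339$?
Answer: $- \frac{1633990521279}{108860128} \approx -15010.0$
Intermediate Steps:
$M = \frac{1}{13864}$ ($M = \frac{1}{\left(-19\right) 34 + 14510} = \frac{1}{-646 + 14510} = \frac{1}{13864} \approx 7.2129 \cdot 10^{-5}$)
$\left(\left(54 \left(-68\right) + p{\left(-8,1 \right)}\right) + \frac{M}{13521 - 5669}\right) - 11339 = \left(\left(54 \left(-68\right) + 1\right) + \frac{1}{13864 \left(13521 - 5669\right)}\right) - 11339 = \left(\left(-3672 + 1\right) + \frac{1}{13864 \left(13521 - 5669\right)}\right) - 11339 = \left(-3671 + \frac{1}{13864 \cdot 7852}\right) - 11339 = \left(-3671 + \frac{1}{13864} \cdot \frac{1}{7852}\right) - 11339 = \left(-3671 + \frac{1}{108860128}\right) - 11339 = - \frac{399625529887}{108860128} - 11339 = - \frac{1633990521279}{108860128}$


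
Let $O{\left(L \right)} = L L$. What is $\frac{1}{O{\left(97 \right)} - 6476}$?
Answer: $\frac{1}{2933} \approx 0.00034095$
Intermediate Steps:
$O{\left(L \right)} = L^{2}$
$\frac{1}{O{\left(97 \right)} - 6476} = \frac{1}{97^{2} - 6476} = \frac{1}{9409 - 6476} = \frac{1}{2933}$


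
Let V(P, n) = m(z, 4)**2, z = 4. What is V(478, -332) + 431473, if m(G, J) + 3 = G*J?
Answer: 431642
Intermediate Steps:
m(G, J) = -3 + G*J
V(P, n) = 169 (V(P, n) = (-3 + 4*4)**2 = (-3 + 16)**2 = 13**2 = 169)
V(478, -332) + 431473 = 169 + 431473 = 431642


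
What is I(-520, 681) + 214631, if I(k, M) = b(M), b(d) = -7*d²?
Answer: -3031696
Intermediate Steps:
I(k, M) = -7*M²
I(-520, 681) + 214631 = -7*681² + 214631 = -7*463761 + 214631 = -3246327 + 214631 = -3031696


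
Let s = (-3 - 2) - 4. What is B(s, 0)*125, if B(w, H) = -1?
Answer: -125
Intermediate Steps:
s = -9 (s = -5 - 4 = -9)
B(s, 0)*125 = -1*125 = -125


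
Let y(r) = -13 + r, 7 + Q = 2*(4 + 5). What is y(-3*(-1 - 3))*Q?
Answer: -11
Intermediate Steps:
Q = 11 (Q = -7 + 2*(4 + 5) = -7 + 2*9 = -7 + 18 = 11)
y(-3*(-1 - 3))*Q = (-13 - 3*(-1 - 3))*11 = (-13 - 3*(-4))*11 = (-13 + 12)*11 = -1*11 = -11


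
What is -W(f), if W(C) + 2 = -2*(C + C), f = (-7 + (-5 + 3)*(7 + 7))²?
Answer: 4902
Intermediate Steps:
f = 1225 (f = (-7 - 2*14)² = (-7 - 28)² = (-35)² = 1225)
W(C) = -2 - 4*C (W(C) = -2 - 2*(C + C) = -2 - 4*C)
-W(f) = -(-2 - 4*1225) = -(-2 - 4900) = -1*(-4902) = 4902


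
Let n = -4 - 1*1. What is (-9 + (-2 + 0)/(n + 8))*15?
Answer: -145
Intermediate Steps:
n = -5 (n = -4 - 1 = -5)
(-9 + (-2 + 0)/(n + 8))*15 = (-9 + (-2 + 0)/(-5 + 8))*15 = (-9 - 2/3)*15 = (-9 - 2*⅓)*15 = (-9 - ⅔)*15 = -29/3*15 = -145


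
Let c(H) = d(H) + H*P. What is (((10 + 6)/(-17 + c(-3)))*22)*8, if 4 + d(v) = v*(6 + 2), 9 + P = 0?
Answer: -1408/9 ≈ -156.44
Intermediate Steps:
P = -9 (P = -9 + 0 = -9)
d(v) = -4 + 8*v (d(v) = -4 + v*(6 + 2) = -4 + v*8 = -4 + 8*v)
c(H) = -4 - H (c(H) = (-4 + 8*H) + H*(-9) = (-4 + 8*H) - 9*H = -4 - H)
(((10 + 6)/(-17 + c(-3)))*22)*8 = (((10 + 6)/(-17 + (-4 - 1*(-3))))*22)*8 = ((16/(-17 + (-4 + 3)))*22)*8 = ((16/(-17 - 1))*22)*8 = ((16/(-18))*22)*8 = ((16*(-1/18))*22)*8 = -8/9*22*8 = -176/9*8 = -1408/9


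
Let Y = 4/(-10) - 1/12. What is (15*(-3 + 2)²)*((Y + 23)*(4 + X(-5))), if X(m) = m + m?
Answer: -4053/2 ≈ -2026.5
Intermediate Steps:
X(m) = 2*m
Y = -29/60 (Y = 4*(-⅒) - 1*1/12 = -⅖ - 1/12 = -29/60 ≈ -0.48333)
(15*(-3 + 2)²)*((Y + 23)*(4 + X(-5))) = (15*(-3 + 2)²)*((-29/60 + 23)*(4 + 2*(-5))) = (15*(-1)²)*(1351*(4 - 10)/60) = (15*1)*((1351/60)*(-6)) = 15*(-1351/10) = -4053/2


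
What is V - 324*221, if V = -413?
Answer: -72017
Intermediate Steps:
V - 324*221 = -413 - 324*221 = -413 - 71604 = -72017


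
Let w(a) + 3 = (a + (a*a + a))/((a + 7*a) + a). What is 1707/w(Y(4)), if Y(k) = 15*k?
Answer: 15363/35 ≈ 438.94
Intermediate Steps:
w(a) = -3 + (a² + 2*a)/(9*a) (w(a) = -3 + (a + (a*a + a))/((a + 7*a) + a) = -3 + (a + (a² + a))/(8*a + a) = -3 + (a + (a + a²))/((9*a)) = -3 + (a² + 2*a)*(1/(9*a)) = -3 + (a² + 2*a)/(9*a))
1707/w(Y(4)) = 1707/(-25/9 + (15*4)/9) = 1707/(-25/9 + (⅑)*60) = 1707/(-25/9 + 20/3) = 1707/(35/9) = 1707*(9/35) = 15363/35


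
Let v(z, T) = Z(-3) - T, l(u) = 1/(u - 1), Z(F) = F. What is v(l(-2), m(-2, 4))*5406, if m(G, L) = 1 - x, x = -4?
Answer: -43248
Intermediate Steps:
m(G, L) = 5 (m(G, L) = 1 - 1*(-4) = 1 + 4 = 5)
l(u) = 1/(-1 + u)
v(z, T) = -3 - T
v(l(-2), m(-2, 4))*5406 = (-3 - 1*5)*5406 = (-3 - 5)*5406 = -8*5406 = -43248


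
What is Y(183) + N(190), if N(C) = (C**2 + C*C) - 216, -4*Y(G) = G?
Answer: 287753/4 ≈ 71938.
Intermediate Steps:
Y(G) = -G/4
N(C) = -216 + 2*C**2 (N(C) = (C**2 + C**2) - 216 = 2*C**2 - 216 = -216 + 2*C**2)
Y(183) + N(190) = -1/4*183 + (-216 + 2*190**2) = -183/4 + (-216 + 2*36100) = -183/4 + (-216 + 72200) = -183/4 + 71984 = 287753/4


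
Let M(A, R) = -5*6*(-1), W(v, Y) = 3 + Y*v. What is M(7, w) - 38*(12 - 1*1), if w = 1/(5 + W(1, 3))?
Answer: -388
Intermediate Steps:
w = 1/11 (w = 1/(5 + (3 + 3*1)) = 1/(5 + (3 + 3)) = 1/(5 + 6) = 1/11 ≈ 0.090909)
M(A, R) = 30 (M(A, R) = -30*(-1) = 30)
M(7, w) - 38*(12 - 1*1) = 30 - 38*(12 - 1*1) = 30 - 38*(12 - 1) = 30 - 38*11 = 30 - 418 = -388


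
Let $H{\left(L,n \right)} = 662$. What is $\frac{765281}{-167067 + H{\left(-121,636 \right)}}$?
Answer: $- \frac{765281}{166405} \approx -4.5989$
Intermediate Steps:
$\frac{765281}{-167067 + H{\left(-121,636 \right)}} = \frac{765281}{-167067 + 662} = \frac{765281}{-166405} = 765281 \left(- \frac{1}{166405}\right) = - \frac{765281}{166405}$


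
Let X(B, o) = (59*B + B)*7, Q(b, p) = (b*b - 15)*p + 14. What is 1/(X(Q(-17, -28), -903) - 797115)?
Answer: -1/4013475 ≈ -2.4916e-7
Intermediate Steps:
Q(b, p) = 14 + p*(-15 + b²) (Q(b, p) = (b² - 15)*p + 14 = (-15 + b²)*p + 14 = p*(-15 + b²) + 14 = 14 + p*(-15 + b²))
X(B, o) = 420*B (X(B, o) = (60*B)*7 = 420*B)
1/(X(Q(-17, -28), -903) - 797115) = 1/(420*(14 - 15*(-28) - 28*(-17)²) - 797115) = 1/(420*(14 + 420 - 28*289) - 797115) = 1/(420*(14 + 420 - 8092) - 797115) = 1/(420*(-7658) - 797115) = 1/(-3216360 - 797115) = 1/(-4013475) = -1/4013475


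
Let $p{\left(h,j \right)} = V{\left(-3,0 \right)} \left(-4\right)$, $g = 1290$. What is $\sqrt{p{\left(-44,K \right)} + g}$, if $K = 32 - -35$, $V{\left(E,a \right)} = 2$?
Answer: $\sqrt{1282} \approx 35.805$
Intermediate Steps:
$K = 67$ ($K = 32 + 35 = 67$)
$p{\left(h,j \right)} = -8$ ($p{\left(h,j \right)} = 2 \left(-4\right) = -8$)
$\sqrt{p{\left(-44,K \right)} + g} = \sqrt{-8 + 1290} = \sqrt{1282}$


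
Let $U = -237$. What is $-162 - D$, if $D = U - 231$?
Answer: $306$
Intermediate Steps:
$D = -468$ ($D = -237 - 231 = -468$)
$-162 - D = -162 - -468 = -162 + 468 = 306$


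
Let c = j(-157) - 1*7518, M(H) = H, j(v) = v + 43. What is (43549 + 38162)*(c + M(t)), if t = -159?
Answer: -636610401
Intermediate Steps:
j(v) = 43 + v
c = -7632 (c = (43 - 157) - 1*7518 = -114 - 7518 = -7632)
(43549 + 38162)*(c + M(t)) = (43549 + 38162)*(-7632 - 159) = 81711*(-7791) = -636610401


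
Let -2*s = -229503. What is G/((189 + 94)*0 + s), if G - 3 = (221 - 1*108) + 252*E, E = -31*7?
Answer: -109136/229503 ≈ -0.47553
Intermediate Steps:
E = -217
s = 229503/2 (s = -½*(-229503) = 229503/2 ≈ 1.1475e+5)
G = -54568 (G = 3 + ((221 - 1*108) + 252*(-217)) = 3 + ((221 - 108) - 54684) = 3 + (113 - 54684) = 3 - 54571 = -54568)
G/((189 + 94)*0 + s) = -54568/((189 + 94)*0 + 229503/2) = -54568/(283*0 + 229503/2) = -54568/(0 + 229503/2) = -54568/229503/2 = -54568*2/229503 = -109136/229503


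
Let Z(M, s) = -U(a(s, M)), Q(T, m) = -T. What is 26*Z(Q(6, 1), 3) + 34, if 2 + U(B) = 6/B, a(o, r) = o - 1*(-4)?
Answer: 446/7 ≈ 63.714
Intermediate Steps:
a(o, r) = 4 + o (a(o, r) = o + 4 = 4 + o)
U(B) = -2 + 6/B
Z(M, s) = 2 - 6/(4 + s) (Z(M, s) = -(-2 + 6/(4 + s)) = 2 - 6/(4 + s))
26*Z(Q(6, 1), 3) + 34 = 26*(2*(1 + 3)/(4 + 3)) + 34 = 26*(2*4/7) + 34 = 26*(2*(⅐)*4) + 34 = 26*(8/7) + 34 = 208/7 + 34 = 446/7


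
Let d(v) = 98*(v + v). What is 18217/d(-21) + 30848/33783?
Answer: -54272727/15450092 ≈ -3.5128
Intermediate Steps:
d(v) = 196*v (d(v) = 98*(2*v) = 196*v)
18217/d(-21) + 30848/33783 = 18217/((196*(-21))) + 30848/33783 = 18217/(-4116) + 30848*(1/33783) = 18217*(-1/4116) + 30848/33783 = -18217/4116 + 30848/33783 = -54272727/15450092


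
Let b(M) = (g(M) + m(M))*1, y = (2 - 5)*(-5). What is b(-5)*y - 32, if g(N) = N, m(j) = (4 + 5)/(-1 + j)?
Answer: -259/2 ≈ -129.50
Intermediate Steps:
m(j) = 9/(-1 + j)
y = 15 (y = -3*(-5) = 15)
b(M) = M + 9/(-1 + M) (b(M) = (M + 9/(-1 + M))*1 = M + 9/(-1 + M))
b(-5)*y - 32 = ((9 - 5*(-1 - 5))/(-1 - 5))*15 - 32 = ((9 - 5*(-6))/(-6))*15 - 32 = -(9 + 30)/6*15 - 32 = -⅙*39*15 - 32 = -13/2*15 - 32 = -195/2 - 32 = -259/2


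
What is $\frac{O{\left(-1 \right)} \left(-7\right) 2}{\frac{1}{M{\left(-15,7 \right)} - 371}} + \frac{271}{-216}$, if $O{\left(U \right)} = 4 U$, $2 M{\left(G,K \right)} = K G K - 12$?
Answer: $- \frac{9005743}{216} \approx -41693.0$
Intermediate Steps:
$M{\left(G,K \right)} = -6 + \frac{G K^{2}}{2}$ ($M{\left(G,K \right)} = \frac{K G K - 12}{2} = \frac{G K K - 12}{2} = \frac{G K^{2} - 12}{2} = \frac{-12 + G K^{2}}{2} = -6 + \frac{G K^{2}}{2}$)
$\frac{O{\left(-1 \right)} \left(-7\right) 2}{\frac{1}{M{\left(-15,7 \right)} - 371}} + \frac{271}{-216} = \frac{4 \left(-1\right) \left(-7\right) 2}{\frac{1}{\left(-6 + \frac{1}{2} \left(-15\right) 7^{2}\right) - 371}} + \frac{271}{-216} = \frac{\left(-4\right) \left(-7\right) 2}{\frac{1}{\left(-6 + \frac{1}{2} \left(-15\right) 49\right) - 371}} + 271 \left(- \frac{1}{216}\right) = \frac{28 \cdot 2}{\frac{1}{\left(-6 - \frac{735}{2}\right) - 371}} - \frac{271}{216} = \frac{56}{\frac{1}{- \frac{747}{2} - 371}} - \frac{271}{216} = \frac{56}{\frac{1}{- \frac{1489}{2}}} - \frac{271}{216} = \frac{56}{- \frac{2}{1489}} - \frac{271}{216} = 56 \left(- \frac{1489}{2}\right) - \frac{271}{216} = -41692 - \frac{271}{216} = - \frac{9005743}{216}$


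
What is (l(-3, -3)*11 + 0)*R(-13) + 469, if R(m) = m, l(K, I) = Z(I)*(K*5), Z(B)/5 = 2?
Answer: 21919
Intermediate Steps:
Z(B) = 10 (Z(B) = 5*2 = 10)
l(K, I) = 50*K (l(K, I) = 10*(K*5) = 10*(5*K) = 50*K)
(l(-3, -3)*11 + 0)*R(-13) + 469 = ((50*(-3))*11 + 0)*(-13) + 469 = (-150*11 + 0)*(-13) + 469 = (-1650 + 0)*(-13) + 469 = -1650*(-13) + 469 = 21450 + 469 = 21919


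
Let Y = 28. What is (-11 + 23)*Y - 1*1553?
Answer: -1217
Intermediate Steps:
(-11 + 23)*Y - 1*1553 = (-11 + 23)*28 - 1*1553 = 12*28 - 1553 = 336 - 1553 = -1217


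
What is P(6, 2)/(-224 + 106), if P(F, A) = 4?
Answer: -2/59 ≈ -0.033898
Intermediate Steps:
P(6, 2)/(-224 + 106) = 4/(-224 + 106) = 4/(-118) = -1/118*4 = -2/59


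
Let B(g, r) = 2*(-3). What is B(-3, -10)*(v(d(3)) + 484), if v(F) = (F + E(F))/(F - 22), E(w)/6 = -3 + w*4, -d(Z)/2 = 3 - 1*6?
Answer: -5709/2 ≈ -2854.5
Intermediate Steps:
B(g, r) = -6
d(Z) = 6 (d(Z) = -2*(3 - 1*6) = -2*(3 - 6) = -2*(-3) = 6)
E(w) = -18 + 24*w (E(w) = 6*(-3 + w*4) = 6*(-3 + 4*w) = -18 + 24*w)
v(F) = (-18 + 25*F)/(-22 + F) (v(F) = (F + (-18 + 24*F))/(F - 22) = (-18 + 25*F)/(-22 + F))
B(-3, -10)*(v(d(3)) + 484) = -6*((-18 + 25*6)/(-22 + 6) + 484) = -6*((-18 + 150)/(-16) + 484) = -6*(-1/16*132 + 484) = -6*(-33/4 + 484) = -6*1903/4 = -5709/2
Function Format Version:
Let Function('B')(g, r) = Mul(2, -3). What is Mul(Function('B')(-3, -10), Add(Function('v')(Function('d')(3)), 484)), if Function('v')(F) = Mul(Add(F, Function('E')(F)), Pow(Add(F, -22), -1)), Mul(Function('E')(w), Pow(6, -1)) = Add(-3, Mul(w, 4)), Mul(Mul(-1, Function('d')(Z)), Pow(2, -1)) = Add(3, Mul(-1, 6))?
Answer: Rational(-5709, 2) ≈ -2854.5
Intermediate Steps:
Function('B')(g, r) = -6
Function('d')(Z) = 6 (Function('d')(Z) = Mul(-2, Add(3, Mul(-1, 6))) = Mul(-2, Add(3, -6)) = Mul(-2, -3) = 6)
Function('E')(w) = Add(-18, Mul(24, w)) (Function('E')(w) = Mul(6, Add(-3, Mul(w, 4))) = Mul(6, Add(-3, Mul(4, w))) = Add(-18, Mul(24, w)))
Function('v')(F) = Mul(Pow(Add(-22, F), -1), Add(-18, Mul(25, F))) (Function('v')(F) = Mul(Add(F, Add(-18, Mul(24, F))), Pow(Add(F, -22), -1)) = Mul(Add(-18, Mul(25, F)), Pow(Add(-22, F), -1)) = Mul(Pow(Add(-22, F), -1), Add(-18, Mul(25, F))))
Mul(Function('B')(-3, -10), Add(Function('v')(Function('d')(3)), 484)) = Mul(-6, Add(Mul(Pow(Add(-22, 6), -1), Add(-18, Mul(25, 6))), 484)) = Mul(-6, Add(Mul(Pow(-16, -1), Add(-18, 150)), 484)) = Mul(-6, Add(Mul(Rational(-1, 16), 132), 484)) = Mul(-6, Add(Rational(-33, 4), 484)) = Mul(-6, Rational(1903, 4)) = Rational(-5709, 2)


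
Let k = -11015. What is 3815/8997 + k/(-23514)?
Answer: 62935955/70518486 ≈ 0.89247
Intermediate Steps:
3815/8997 + k/(-23514) = 3815/8997 - 11015/(-23514) = 3815*(1/8997) - 11015*(-1/23514) = 3815/8997 + 11015/23514 = 62935955/70518486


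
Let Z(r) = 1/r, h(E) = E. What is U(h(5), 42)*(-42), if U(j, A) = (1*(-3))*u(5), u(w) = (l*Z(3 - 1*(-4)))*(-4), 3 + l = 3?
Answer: 0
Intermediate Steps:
l = 0 (l = -3 + 3 = 0)
u(w) = 0 (u(w) = (0/(3 - 1*(-4)))*(-4) = (0/(3 + 4))*(-4) = (0/7)*(-4) = (0*(⅐))*(-4) = 0*(-4) = 0)
U(j, A) = 0 (U(j, A) = (1*(-3))*0 = -3*0 = 0)
U(h(5), 42)*(-42) = 0*(-42) = 0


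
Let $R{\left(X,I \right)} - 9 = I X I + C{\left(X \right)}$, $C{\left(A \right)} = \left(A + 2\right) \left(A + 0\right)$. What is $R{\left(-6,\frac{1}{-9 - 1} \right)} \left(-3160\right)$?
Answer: $- \frac{520452}{5} \approx -1.0409 \cdot 10^{5}$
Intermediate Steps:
$C{\left(A \right)} = A \left(2 + A\right)$ ($C{\left(A \right)} = \left(2 + A\right) A = A \left(2 + A\right)$)
$R{\left(X,I \right)} = 9 + X I^{2} + X \left(2 + X\right)$ ($R{\left(X,I \right)} = 9 + \left(I X I + X \left(2 + X\right)\right) = 9 + \left(X I^{2} + X \left(2 + X\right)\right) = 9 + X I^{2} + X \left(2 + X\right)$)
$R{\left(-6,\frac{1}{-9 - 1} \right)} \left(-3160\right) = \left(9 - 6 \left(\frac{1}{-9 - 1}\right)^{2} - 6 \left(2 - 6\right)\right) \left(-3160\right) = \left(9 - 6 \left(\frac{1}{-10}\right)^{2} - -24\right) \left(-3160\right) = \left(9 - 6 \left(- \frac{1}{10}\right)^{2} + 24\right) \left(-3160\right) = \left(9 - \frac{3}{50} + 24\right) \left(-3160\right) = \frac{1647}{50} \left(-3160\right) = - \frac{520452}{5}$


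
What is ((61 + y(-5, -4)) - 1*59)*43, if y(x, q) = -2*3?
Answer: -172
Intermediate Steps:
y(x, q) = -6
((61 + y(-5, -4)) - 1*59)*43 = ((61 - 6) - 1*59)*43 = (55 - 59)*43 = -4*43 = -172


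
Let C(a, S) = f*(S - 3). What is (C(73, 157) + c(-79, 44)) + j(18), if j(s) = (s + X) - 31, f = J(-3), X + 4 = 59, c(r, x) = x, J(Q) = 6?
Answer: 1010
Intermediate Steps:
X = 55 (X = -4 + 59 = 55)
f = 6
C(a, S) = -18 + 6*S (C(a, S) = 6*(S - 3) = 6*(-3 + S) = -18 + 6*S)
j(s) = 24 + s (j(s) = (s + 55) - 31 = (55 + s) - 31 = 24 + s)
(C(73, 157) + c(-79, 44)) + j(18) = ((-18 + 6*157) + 44) + (24 + 18) = ((-18 + 942) + 44) + 42 = (924 + 44) + 42 = 968 + 42 = 1010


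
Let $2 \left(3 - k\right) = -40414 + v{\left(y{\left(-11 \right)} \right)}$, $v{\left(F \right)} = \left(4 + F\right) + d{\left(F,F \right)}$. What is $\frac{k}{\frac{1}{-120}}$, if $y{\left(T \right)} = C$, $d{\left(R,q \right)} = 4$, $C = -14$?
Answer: $-2425560$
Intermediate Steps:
$y{\left(T \right)} = -14$
$v{\left(F \right)} = 8 + F$ ($v{\left(F \right)} = \left(4 + F\right) + 4 = 8 + F$)
$k = 20213$ ($k = 3 - \frac{-40414 + \left(8 - 14\right)}{2} = 3 - \frac{-40414 - 6}{2} = 3 - -20210 = 3 + 20210 = 20213$)
$\frac{k}{\frac{1}{-120}} = \frac{20213}{\frac{1}{-120}} = \frac{20213}{- \frac{1}{120}} = 20213 \left(-120\right) = -2425560$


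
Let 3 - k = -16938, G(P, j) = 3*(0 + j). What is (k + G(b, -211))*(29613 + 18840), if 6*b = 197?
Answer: 790171524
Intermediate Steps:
b = 197/6 (b = (⅙)*197 = 197/6 ≈ 32.833)
G(P, j) = 3*j
k = 16941 (k = 3 - 1*(-16938) = 3 + 16938 = 16941)
(k + G(b, -211))*(29613 + 18840) = (16941 + 3*(-211))*(29613 + 18840) = (16941 - 633)*48453 = 16308*48453 = 790171524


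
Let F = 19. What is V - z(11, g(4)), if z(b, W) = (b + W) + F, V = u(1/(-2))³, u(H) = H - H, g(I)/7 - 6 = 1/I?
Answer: -295/4 ≈ -73.750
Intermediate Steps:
g(I) = 42 + 7/I
u(H) = 0
V = 0 (V = 0³ = 0)
z(b, W) = 19 + W + b (z(b, W) = (b + W) + 19 = (W + b) + 19 = 19 + W + b)
V - z(11, g(4)) = 0 - (19 + (42 + 7/4) + 11) = 0 - (19 + 175/4 + 11) = 0 - 1*295/4 = 0 - 295/4 = -295/4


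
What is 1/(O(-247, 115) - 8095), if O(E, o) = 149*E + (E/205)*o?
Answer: -41/1846499 ≈ -2.2204e-5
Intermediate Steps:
O(E, o) = 149*E + E*o/205 (O(E, o) = 149*E + (E*(1/205))*o = 149*E + (E/205)*o = 149*E + E*o/205)
1/(O(-247, 115) - 8095) = 1/((1/205)*(-247)*(30545 + 115) - 8095) = 1/((1/205)*(-247)*30660 - 8095) = 1/(-1514604/41 - 8095) = 1/(-1846499/41) = -41/1846499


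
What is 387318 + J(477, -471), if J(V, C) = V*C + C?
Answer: 162180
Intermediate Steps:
J(V, C) = C + C*V (J(V, C) = C*V + C = C + C*V)
387318 + J(477, -471) = 387318 - 471*(1 + 477) = 387318 - 471*478 = 387318 - 225138 = 162180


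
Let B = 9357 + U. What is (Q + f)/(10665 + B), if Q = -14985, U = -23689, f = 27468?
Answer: -657/193 ≈ -3.4041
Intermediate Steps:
B = -14332 (B = 9357 - 23689 = -14332)
(Q + f)/(10665 + B) = (-14985 + 27468)/(10665 - 14332) = 12483/(-3667) = 12483*(-1/3667) = -657/193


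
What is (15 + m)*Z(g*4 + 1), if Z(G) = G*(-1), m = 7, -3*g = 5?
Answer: 374/3 ≈ 124.67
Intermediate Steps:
g = -5/3 (g = -1/3*5 = -5/3 ≈ -1.6667)
Z(G) = -G
(15 + m)*Z(g*4 + 1) = (15 + 7)*(-(-5/3*4 + 1)) = 22*(-(-20/3 + 1)) = 22*(-1*(-17/3)) = 22*(17/3) = 374/3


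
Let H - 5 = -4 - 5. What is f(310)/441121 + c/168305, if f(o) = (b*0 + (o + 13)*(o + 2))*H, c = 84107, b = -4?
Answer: -30743054773/74242869905 ≈ -0.41409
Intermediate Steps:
H = -4 (H = 5 + (-4 - 5) = 5 - 9 = -4)
f(o) = -4*(2 + o)*(13 + o) (f(o) = (-4*0 + (o + 13)*(o + 2))*(-4) = (0 + (13 + o)*(2 + o))*(-4) = (0 + (2 + o)*(13 + o))*(-4) = ((2 + o)*(13 + o))*(-4) = -4*(2 + o)*(13 + o))
f(310)/441121 + c/168305 = (-104 - 60*310 - 4*310²)/441121 + 84107/168305 = (-104 - 18600 - 4*96100)*(1/441121) + 84107*(1/168305) = (-104 - 18600 - 384400)*(1/441121) + 84107/168305 = -403104*1/441121 + 84107/168305 = -403104/441121 + 84107/168305 = -30743054773/74242869905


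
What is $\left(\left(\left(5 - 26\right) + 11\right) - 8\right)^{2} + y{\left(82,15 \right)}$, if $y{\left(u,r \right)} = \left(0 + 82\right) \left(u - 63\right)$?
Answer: $1882$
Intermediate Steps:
$y{\left(u,r \right)} = -5166 + 82 u$ ($y{\left(u,r \right)} = 82 \left(-63 + u\right) = -5166 + 82 u$)
$\left(\left(\left(5 - 26\right) + 11\right) - 8\right)^{2} + y{\left(82,15 \right)} = \left(\left(\left(5 - 26\right) + 11\right) - 8\right)^{2} + \left(-5166 + 82 \cdot 82\right) = \left(\left(-21 + 11\right) - 8\right)^{2} + \left(-5166 + 6724\right) = \left(-10 - 8\right)^{2} + 1558 = \left(-18\right)^{2} + 1558 = 324 + 1558 = 1882$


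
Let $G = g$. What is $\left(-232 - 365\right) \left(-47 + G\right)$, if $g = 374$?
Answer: $-195219$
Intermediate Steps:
$G = 374$
$\left(-232 - 365\right) \left(-47 + G\right) = \left(-232 - 365\right) \left(-47 + 374\right) = \left(-597\right) 327 = -195219$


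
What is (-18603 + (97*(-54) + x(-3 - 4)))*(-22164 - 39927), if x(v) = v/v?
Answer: 1480249440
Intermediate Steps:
x(v) = 1
(-18603 + (97*(-54) + x(-3 - 4)))*(-22164 - 39927) = (-18603 + (97*(-54) + 1))*(-22164 - 39927) = (-18603 + (-5238 + 1))*(-62091) = (-18603 - 5237)*(-62091) = -23840*(-62091) = 1480249440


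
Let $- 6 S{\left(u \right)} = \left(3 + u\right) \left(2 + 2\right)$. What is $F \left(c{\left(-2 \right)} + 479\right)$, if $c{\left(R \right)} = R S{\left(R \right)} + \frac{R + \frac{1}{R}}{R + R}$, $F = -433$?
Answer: $- \frac{4998119}{24} \approx -2.0826 \cdot 10^{5}$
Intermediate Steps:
$S{\left(u \right)} = -2 - \frac{2 u}{3}$ ($S{\left(u \right)} = - \frac{\left(3 + u\right) \left(2 + 2\right)}{6} = - \frac{\left(3 + u\right) 4}{6} = - \frac{12 + 4 u}{6} = -2 - \frac{2 u}{3}$)
$c{\left(R \right)} = R \left(-2 - \frac{2 R}{3}\right) + \frac{R + \frac{1}{R}}{2 R}$ ($c{\left(R \right)} = R \left(-2 - \frac{2 R}{3}\right) + \frac{R + \frac{1}{R}}{R + R} = R \left(-2 - \frac{2 R}{3}\right) + \frac{R + \frac{1}{R}}{2 R}$)
$F \left(c{\left(-2 \right)} + 479\right) = - 433 \left(\frac{3 + \left(-2\right)^{2} \left(3 - - 8 \left(3 - 2\right)\right)}{6 \cdot 4} + 479\right) = - 433 \left(\frac{1}{6} \cdot \frac{1}{4} \left(3 + 4 \left(3 - \left(-8\right) 1\right)\right) + 479\right) = - 433 \left(\frac{1}{6} \cdot \frac{1}{4} \left(3 + 4 \left(3 + 8\right)\right) + 479\right) = - 433 \left(\frac{1}{6} \cdot \frac{1}{4} \left(3 + 4 \cdot 11\right) + 479\right) = - 433 \left(\frac{1}{6} \cdot \frac{1}{4} \left(3 + 44\right) + 479\right) = - 433 \left(\frac{1}{6} \cdot \frac{1}{4} \cdot 47 + 479\right) = - 433 \left(\frac{47}{24} + 479\right) = \left(-433\right) \frac{11543}{24} = - \frac{4998119}{24}$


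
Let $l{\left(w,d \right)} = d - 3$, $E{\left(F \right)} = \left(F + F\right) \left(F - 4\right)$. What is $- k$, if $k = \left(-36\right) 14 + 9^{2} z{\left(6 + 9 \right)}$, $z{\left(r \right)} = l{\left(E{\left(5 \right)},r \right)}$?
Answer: $-468$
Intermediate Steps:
$E{\left(F \right)} = 2 F \left(-4 + F\right)$
$l{\left(w,d \right)} = -3 + d$
$z{\left(r \right)} = -3 + r$
$k = 468$ ($k = \left(-36\right) 14 + 9^{2} \left(-3 + \left(6 + 9\right)\right) = -504 + 81 \left(-3 + 15\right) = -504 + 81 \cdot 12 = -504 + 972 = 468$)
$- k = \left(-1\right) 468 = -468$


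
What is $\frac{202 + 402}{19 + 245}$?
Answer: $\frac{151}{66} \approx 2.2879$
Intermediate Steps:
$\frac{202 + 402}{19 + 245} = \frac{604}{264} = 604 \cdot \frac{1}{264} = \frac{151}{66}$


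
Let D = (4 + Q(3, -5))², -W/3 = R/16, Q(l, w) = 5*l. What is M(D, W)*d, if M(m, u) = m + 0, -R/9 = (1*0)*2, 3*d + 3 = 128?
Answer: 45125/3 ≈ 15042.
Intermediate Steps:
d = 125/3 (d = -1 + (⅓)*128 = -1 + 128/3 = 125/3 ≈ 41.667)
R = 0 (R = -9*1*0*2 = -0*2 = -9*0 = 0)
W = 0 (W = -0/16 = -3*0 = 0)
D = 361 (D = (4 + 5*3)² = (4 + 15)² = 19² = 361)
M(m, u) = m
M(D, W)*d = 361*(125/3) = 45125/3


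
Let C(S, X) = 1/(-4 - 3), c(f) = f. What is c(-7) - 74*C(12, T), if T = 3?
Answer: 25/7 ≈ 3.5714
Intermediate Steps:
C(S, X) = -⅐ (C(S, X) = 1/(-7) = -⅐)
c(-7) - 74*C(12, T) = -7 - 74*(-⅐) = -7 + 74/7 = 25/7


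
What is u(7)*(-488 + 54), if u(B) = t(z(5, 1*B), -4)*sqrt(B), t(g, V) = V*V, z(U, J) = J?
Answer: -6944*sqrt(7) ≈ -18372.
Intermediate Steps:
t(g, V) = V**2
u(B) = 16*sqrt(B) (u(B) = (-4)**2*sqrt(B) = 16*sqrt(B))
u(7)*(-488 + 54) = (16*sqrt(7))*(-488 + 54) = (16*sqrt(7))*(-434) = -6944*sqrt(7)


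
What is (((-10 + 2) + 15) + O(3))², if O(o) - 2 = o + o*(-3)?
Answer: 9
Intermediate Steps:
O(o) = 2 - 2*o (O(o) = 2 + (o + o*(-3)) = 2 + (o - 3*o) = 2 - 2*o)
(((-10 + 2) + 15) + O(3))² = (((-10 + 2) + 15) + (2 - 2*3))² = ((-8 + 15) + (2 - 6))² = (7 - 4)² = 3² = 9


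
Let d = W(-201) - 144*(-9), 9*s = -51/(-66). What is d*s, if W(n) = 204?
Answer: 4250/33 ≈ 128.79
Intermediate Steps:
s = 17/198 (s = (-51/(-66))/9 = (-51*(-1/66))/9 = (⅑)*(17/22) = 17/198 ≈ 0.085859)
d = 1500 (d = 204 - 144*(-9) = 204 - 1*(-1296) = 204 + 1296 = 1500)
d*s = 1500*(17/198) = 4250/33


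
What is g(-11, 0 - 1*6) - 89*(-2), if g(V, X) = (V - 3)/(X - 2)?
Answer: 719/4 ≈ 179.75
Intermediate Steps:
g(V, X) = (-3 + V)/(-2 + X)
g(-11, 0 - 1*6) - 89*(-2) = (-3 - 11)/(-2 + (0 - 1*6)) - 89*(-2) = -14/(-2 + (0 - 6)) + 178 = -14/(-2 - 6) + 178 = -14/(-8) + 178 = -⅛*(-14) + 178 = 7/4 + 178 = 719/4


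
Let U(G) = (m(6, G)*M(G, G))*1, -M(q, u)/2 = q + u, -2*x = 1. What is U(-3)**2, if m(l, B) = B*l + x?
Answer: 49284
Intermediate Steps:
x = -1/2 (x = -1/2*1 = -1/2 ≈ -0.50000)
m(l, B) = -1/2 + B*l (m(l, B) = B*l - 1/2 = -1/2 + B*l)
M(q, u) = -2*q - 2*u (M(q, u) = -2*(q + u) = -2*q - 2*u)
U(G) = -4*G*(-1/2 + 6*G) (U(G) = ((-1/2 + G*6)*(-2*G - 2*G))*1 = ((-1/2 + 6*G)*(-4*G))*1 = -4*G*(-1/2 + 6*G)*1 = -4*G*(-1/2 + 6*G))
U(-3)**2 = (2*(-3)*(1 - 12*(-3)))**2 = (2*(-3)*(1 + 36))**2 = (2*(-3)*37)**2 = (-222)**2 = 49284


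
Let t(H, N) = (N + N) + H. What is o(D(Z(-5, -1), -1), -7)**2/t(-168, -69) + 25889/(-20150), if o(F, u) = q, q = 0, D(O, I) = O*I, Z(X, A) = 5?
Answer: -25889/20150 ≈ -1.2848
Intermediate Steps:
D(O, I) = I*O
o(F, u) = 0
t(H, N) = H + 2*N (t(H, N) = 2*N + H = H + 2*N)
o(D(Z(-5, -1), -1), -7)**2/t(-168, -69) + 25889/(-20150) = 0**2/(-168 + 2*(-69)) + 25889/(-20150) = 0/(-168 - 138) + 25889*(-1/20150) = 0/(-306) - 25889/20150 = 0*(-1/306) - 25889/20150 = 0 - 25889/20150 = -25889/20150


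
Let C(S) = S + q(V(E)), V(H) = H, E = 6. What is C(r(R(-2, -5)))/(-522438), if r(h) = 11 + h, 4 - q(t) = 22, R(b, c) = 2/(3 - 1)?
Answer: 1/87073 ≈ 1.1485e-5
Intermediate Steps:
R(b, c) = 1 (R(b, c) = 2/2 = (1/2)*2 = 1)
q(t) = -18 (q(t) = 4 - 1*22 = 4 - 22 = -18)
C(S) = -18 + S (C(S) = S - 18 = -18 + S)
C(r(R(-2, -5)))/(-522438) = (-18 + (11 + 1))/(-522438) = (-18 + 12)*(-1/522438) = -6*(-1/522438) = 1/87073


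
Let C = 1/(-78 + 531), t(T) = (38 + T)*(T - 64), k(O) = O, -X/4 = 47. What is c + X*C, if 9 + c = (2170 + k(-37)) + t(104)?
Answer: 3535024/453 ≈ 7803.6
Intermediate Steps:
X = -188 (X = -4*47 = -188)
t(T) = (-64 + T)*(38 + T) (t(T) = (38 + T)*(-64 + T) = (-64 + T)*(38 + T))
C = 1/453 ≈ 0.0022075
c = 7804 (c = -9 + ((2170 - 37) + (-2432 + 104² - 26*104)) = -9 + (2133 + (-2432 + 10816 - 2704)) = -9 + (2133 + 5680) = -9 + 7813 = 7804)
c + X*C = 7804 - 188*1/453 = 7804 - 188/453 = 3535024/453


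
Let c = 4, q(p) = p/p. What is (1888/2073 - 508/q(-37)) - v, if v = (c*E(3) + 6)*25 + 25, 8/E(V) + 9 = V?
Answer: -1137571/2073 ≈ -548.76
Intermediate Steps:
q(p) = 1
E(V) = 8/(-9 + V)
v = 125/3 (v = (4*(8/(-9 + 3)) + 6)*25 + 25 = (4*(8/(-6)) + 6)*25 + 25 = (4*(8*(-⅙)) + 6)*25 + 25 = (4*(-4/3) + 6)*25 + 25 = (-16/3 + 6)*25 + 25 = (⅔)*25 + 25 = 50/3 + 25 = 125/3 ≈ 41.667)
(1888/2073 - 508/q(-37)) - v = (1888/2073 - 508/1) - 1*125/3 = (1888*(1/2073) - 508*1) - 125/3 = (1888/2073 - 508) - 125/3 = -1051196/2073 - 125/3 = -1137571/2073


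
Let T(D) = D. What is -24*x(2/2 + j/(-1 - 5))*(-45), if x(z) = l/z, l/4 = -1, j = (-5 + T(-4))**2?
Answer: 1728/5 ≈ 345.60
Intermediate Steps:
j = 81 (j = (-5 - 4)**2 = (-9)**2 = 81)
l = -4 (l = 4*(-1) = -4)
x(z) = -4/z
-24*x(2/2 + j/(-1 - 5))*(-45) = -(-96)/(2/2 + 81/(-1 - 5))*(-45) = -(-96)/(2*(1/2) + 81/(-6))*(-45) = -(-96)/(1 + 81*(-1/6))*(-45) = -(-96)/(1 - 27/2)*(-45) = -(-96)/(-25/2)*(-45) = -(-96)*(-2)/25*(-45) = -24*8/25*(-45) = -192/25*(-45) = 1728/5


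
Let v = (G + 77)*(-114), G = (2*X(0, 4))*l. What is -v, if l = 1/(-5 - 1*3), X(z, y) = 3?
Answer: 17385/2 ≈ 8692.5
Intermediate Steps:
l = -1/8 (l = 1/(-5 - 3) = 1/(-8) = -1/8 ≈ -0.12500)
G = -3/4 (G = (2*3)*(-1/8) = 6*(-1/8) = -3/4 ≈ -0.75000)
v = -17385/2 (v = (-3/4 + 77)*(-114) = (305/4)*(-114) = -17385/2 ≈ -8692.5)
-v = -1*(-17385/2) = 17385/2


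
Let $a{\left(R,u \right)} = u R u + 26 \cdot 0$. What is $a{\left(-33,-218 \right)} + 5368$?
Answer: $-1562924$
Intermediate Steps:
$a{\left(R,u \right)} = R u^{2}$ ($a{\left(R,u \right)} = R u u + 0 = R u^{2} + 0 = R u^{2}$)
$a{\left(-33,-218 \right)} + 5368 = - 33 \left(-218\right)^{2} + 5368 = \left(-33\right) 47524 + 5368 = -1568292 + 5368 = -1562924$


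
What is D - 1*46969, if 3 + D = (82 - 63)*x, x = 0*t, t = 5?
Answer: -46972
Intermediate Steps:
x = 0 (x = 0*5 = 0)
D = -3 (D = -3 + (82 - 63)*0 = -3 + 19*0 = -3 + 0 = -3)
D - 1*46969 = -3 - 1*46969 = -3 - 46969 = -46972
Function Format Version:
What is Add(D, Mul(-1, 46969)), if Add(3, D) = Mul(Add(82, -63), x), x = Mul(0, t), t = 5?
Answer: -46972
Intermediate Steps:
x = 0 (x = Mul(0, 5) = 0)
D = -3 (D = Add(-3, Mul(Add(82, -63), 0)) = Add(-3, Mul(19, 0)) = Add(-3, 0) = -3)
Add(D, Mul(-1, 46969)) = Add(-3, Mul(-1, 46969)) = Add(-3, -46969) = -46972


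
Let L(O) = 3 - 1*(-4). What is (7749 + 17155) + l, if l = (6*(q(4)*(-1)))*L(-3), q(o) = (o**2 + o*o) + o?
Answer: 23392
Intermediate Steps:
L(O) = 7 (L(O) = 3 + 4 = 7)
q(o) = o + 2*o**2 (q(o) = (o**2 + o**2) + o = 2*o**2 + o = o + 2*o**2)
l = -1512 (l = (6*((4*(1 + 2*4))*(-1)))*7 = (6*((4*(1 + 8))*(-1)))*7 = (6*((4*9)*(-1)))*7 = (6*(36*(-1)))*7 = (6*(-36))*7 = -216*7 = -1512)
(7749 + 17155) + l = (7749 + 17155) - 1512 = 24904 - 1512 = 23392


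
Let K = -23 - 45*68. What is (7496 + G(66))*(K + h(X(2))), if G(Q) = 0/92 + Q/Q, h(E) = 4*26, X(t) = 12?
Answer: -22333563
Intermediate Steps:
h(E) = 104
K = -3083 (K = -23 - 3060 = -3083)
G(Q) = 1 (G(Q) = 0*(1/92) + 1 = 0 + 1 = 1)
(7496 + G(66))*(K + h(X(2))) = (7496 + 1)*(-3083 + 104) = 7497*(-2979) = -22333563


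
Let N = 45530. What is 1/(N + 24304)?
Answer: 1/69834 ≈ 1.4320e-5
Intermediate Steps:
1/(N + 24304) = 1/(45530 + 24304) = 1/69834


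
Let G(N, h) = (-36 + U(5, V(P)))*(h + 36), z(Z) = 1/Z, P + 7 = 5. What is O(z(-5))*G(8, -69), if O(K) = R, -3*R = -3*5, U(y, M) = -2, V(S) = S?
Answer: 6270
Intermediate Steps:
P = -2 (P = -7 + 5 = -2)
G(N, h) = -1368 - 38*h (G(N, h) = (-36 - 2)*(h + 36) = -38*(36 + h) = -1368 - 38*h)
R = 5 (R = -(-1)*5 = -⅓*(-15) = 5)
O(K) = 5
O(z(-5))*G(8, -69) = 5*(-1368 - 38*(-69)) = 5*(-1368 + 2622) = 5*1254 = 6270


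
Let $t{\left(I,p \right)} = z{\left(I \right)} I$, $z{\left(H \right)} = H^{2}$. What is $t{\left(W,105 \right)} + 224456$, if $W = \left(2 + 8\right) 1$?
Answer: $225456$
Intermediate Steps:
$W = 10$ ($W = 10 \cdot 1 = 10$)
$t{\left(I,p \right)} = I^{3}$ ($t{\left(I,p \right)} = I^{2} I = I^{3}$)
$t{\left(W,105 \right)} + 224456 = 10^{3} + 224456 = 1000 + 224456 = 225456$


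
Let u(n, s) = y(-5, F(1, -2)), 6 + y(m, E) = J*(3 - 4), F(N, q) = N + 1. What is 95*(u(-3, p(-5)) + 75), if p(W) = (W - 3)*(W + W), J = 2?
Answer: 6365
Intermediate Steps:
F(N, q) = 1 + N
y(m, E) = -8 (y(m, E) = -6 + 2*(3 - 4) = -6 + 2*(-1) = -6 - 2 = -8)
p(W) = 2*W*(-3 + W) (p(W) = (-3 + W)*(2*W) = 2*W*(-3 + W))
u(n, s) = -8
95*(u(-3, p(-5)) + 75) = 95*(-8 + 75) = 95*67 = 6365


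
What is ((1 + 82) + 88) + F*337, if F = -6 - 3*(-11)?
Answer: 9270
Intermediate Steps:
F = 27 (F = -6 + 33 = 27)
((1 + 82) + 88) + F*337 = ((1 + 82) + 88) + 27*337 = (83 + 88) + 9099 = 171 + 9099 = 9270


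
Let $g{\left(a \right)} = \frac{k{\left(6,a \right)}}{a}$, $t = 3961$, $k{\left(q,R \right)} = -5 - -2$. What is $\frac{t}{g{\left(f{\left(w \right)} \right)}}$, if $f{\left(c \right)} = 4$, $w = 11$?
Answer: $- \frac{15844}{3} \approx -5281.3$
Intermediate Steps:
$k{\left(q,R \right)} = -3$ ($k{\left(q,R \right)} = -5 + 2 = -3$)
$g{\left(a \right)} = - \frac{3}{a}$
$\frac{t}{g{\left(f{\left(w \right)} \right)}} = \frac{3961}{\left(-3\right) \frac{1}{4}} = \frac{3961}{- \frac{3}{4}} = 3961 \left(- \frac{4}{3}\right) = - \frac{15844}{3}$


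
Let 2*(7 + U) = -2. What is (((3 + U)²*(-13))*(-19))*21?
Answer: 129675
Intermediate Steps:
U = -8 (U = -7 + (½)*(-2) = -7 - 1 = -8)
(((3 + U)²*(-13))*(-19))*21 = (((3 - 8)²*(-13))*(-19))*21 = (((-5)²*(-13))*(-19))*21 = ((25*(-13))*(-19))*21 = -325*(-19)*21 = 6175*21 = 129675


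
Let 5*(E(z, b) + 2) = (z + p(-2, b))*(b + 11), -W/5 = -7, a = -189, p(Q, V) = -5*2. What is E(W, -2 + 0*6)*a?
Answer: -8127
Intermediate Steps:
p(Q, V) = -10
W = 35 (W = -5*(-7) = 35)
E(z, b) = -2 + (-10 + z)*(11 + b)/5 (E(z, b) = -2 + ((z - 10)*(b + 11))/5 = -2 + ((-10 + z)*(11 + b))/5 = -2 + (-10 + z)*(11 + b)/5)
E(W, -2 + 0*6)*a = (-24 - 2*(-2 + 0*6) + (11/5)*35 + (⅕)*(-2 + 0*6)*35)*(-189) = (-24 - 2*(-2 + 0) + 77 + (⅕)*(-2 + 0)*35)*(-189) = (-24 - 2*(-2) + 77 + (⅕)*(-2)*35)*(-189) = (-24 + 4 + 77 - 14)*(-189) = 43*(-189) = -8127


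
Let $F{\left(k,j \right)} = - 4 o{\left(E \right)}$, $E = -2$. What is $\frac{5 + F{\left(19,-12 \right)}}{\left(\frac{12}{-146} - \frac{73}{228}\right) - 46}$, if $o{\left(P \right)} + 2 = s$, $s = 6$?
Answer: $\frac{16644}{70211} \approx 0.23706$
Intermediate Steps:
$o{\left(P \right)} = 4$ ($o{\left(P \right)} = -2 + 6 = 4$)
$F{\left(k,j \right)} = -16$ ($F{\left(k,j \right)} = \left(-4\right) 4 = -16$)
$\frac{5 + F{\left(19,-12 \right)}}{\left(\frac{12}{-146} - \frac{73}{228}\right) - 46} = \frac{5 - 16}{\left(\frac{12}{-146} - \frac{73}{228}\right) - 46} = - \frac{11}{\left(12 \left(- \frac{1}{146}\right) - \frac{73}{228}\right) - 46} = - \frac{11}{\left(- \frac{6}{73} - \frac{73}{228}\right) - 46} = - \frac{11}{- \frac{6697}{16644} - 46} = - \frac{11}{- \frac{772321}{16644}} = \left(-11\right) \left(- \frac{16644}{772321}\right) = \frac{16644}{70211}$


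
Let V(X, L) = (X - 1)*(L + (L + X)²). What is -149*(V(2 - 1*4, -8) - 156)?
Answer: 64368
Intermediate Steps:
V(X, L) = (-1 + X)*(L + (L + X)²)
-149*(V(2 - 1*4, -8) - 156) = -149*((-1*(-8) - (-8 + (2 - 1*4))² - 8*(2 - 1*4) + (2 - 1*4)*(-8 + (2 - 1*4))²) - 156) = -149*((8 - (-8 + (2 - 4))² - 8*(2 - 4) + (2 - 4)*(-8 + (2 - 4))²) - 156) = -149*((8 - (-8 - 2)² - 8*(-2) - 2*(-8 - 2)²) - 156) = -149*((8 - 1*(-10)² + 16 - 2*(-10)²) - 156) = -149*((8 - 1*100 + 16 - 2*100) - 156) = -149*((8 - 100 + 16 - 200) - 156) = -149*(-276 - 156) = -149*(-432) = 64368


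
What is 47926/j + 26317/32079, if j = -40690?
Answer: -233289712/652647255 ≈ -0.35745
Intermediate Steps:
47926/j + 26317/32079 = 47926/(-40690) + 26317/32079 = 47926*(-1/40690) + 26317*(1/32079) = -23963/20345 + 26317/32079 = -233289712/652647255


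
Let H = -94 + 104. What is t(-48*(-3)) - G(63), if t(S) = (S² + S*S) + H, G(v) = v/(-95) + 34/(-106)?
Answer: 208866824/5035 ≈ 41483.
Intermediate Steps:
G(v) = -17/53 - v/95 (G(v) = v*(-1/95) + 34*(-1/106) = -v/95 - 17/53 = -17/53 - v/95)
H = 10
t(S) = 10 + 2*S² (t(S) = (S² + S*S) + 10 = (S² + S²) + 10 = 2*S² + 10 = 10 + 2*S²)
t(-48*(-3)) - G(63) = (10 + 2*(-48*(-3))²) - (-17/53 - 1/95*63) = (10 + 2*144²) - (-17/53 - 63/95) = (10 + 2*20736) - 1*(-4954/5035) = (10 + 41472) + 4954/5035 = 41482 + 4954/5035 = 208866824/5035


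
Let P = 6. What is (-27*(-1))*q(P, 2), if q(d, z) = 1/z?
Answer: 27/2 ≈ 13.500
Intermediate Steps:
(-27*(-1))*q(P, 2) = -27*(-1)/2 = 27*(1/2) = 27/2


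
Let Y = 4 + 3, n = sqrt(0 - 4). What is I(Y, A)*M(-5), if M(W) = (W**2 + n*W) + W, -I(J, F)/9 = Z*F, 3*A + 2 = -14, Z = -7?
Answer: -6720 + 3360*I ≈ -6720.0 + 3360.0*I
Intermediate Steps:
n = 2*I (n = sqrt(-4) = 2*I ≈ 2.0*I)
Y = 7
A = -16/3 (A = -2/3 + (1/3)*(-14) = -2/3 - 14/3 = -16/3 ≈ -5.3333)
I(J, F) = 63*F (I(J, F) = -(-63)*F = 63*F)
M(W) = W + W**2 + 2*I*W (M(W) = (W**2 + (2*I)*W) + W = (W**2 + 2*I*W) + W = W + W**2 + 2*I*W)
I(Y, A)*M(-5) = (63*(-16/3))*(-5*(1 - 5 + 2*I)) = -(-1680)*(-4 + 2*I) = -336*(20 - 10*I) = -6720 + 3360*I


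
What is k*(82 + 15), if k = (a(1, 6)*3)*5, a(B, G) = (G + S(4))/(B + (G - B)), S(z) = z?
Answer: 2425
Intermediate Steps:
a(B, G) = (4 + G)/G (a(B, G) = (G + 4)/(B + (G - B)) = (4 + G)/G)
k = 25 (k = (((4 + 6)/6)*3)*5 = (((⅙)*10)*3)*5 = ((5/3)*3)*5 = 5*5 = 25)
k*(82 + 15) = 25*(82 + 15) = 25*97 = 2425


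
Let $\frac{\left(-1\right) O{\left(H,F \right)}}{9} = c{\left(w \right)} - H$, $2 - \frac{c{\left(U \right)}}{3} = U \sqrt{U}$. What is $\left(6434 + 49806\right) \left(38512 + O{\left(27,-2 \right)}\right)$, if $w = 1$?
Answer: $2178062720$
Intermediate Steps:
$c{\left(U \right)} = 6 - 3 U^{\frac{3}{2}}$ ($c{\left(U \right)} = 6 - 3 U \sqrt{U} = 6 - 3 U^{\frac{3}{2}}$)
$O{\left(H,F \right)} = -27 + 9 H$ ($O{\left(H,F \right)} = - 9 \left(\left(6 - 3 \cdot 1^{\frac{3}{2}}\right) - H\right) = - 9 \left(\left(6 - 3\right) - H\right) = - 9 \left(3 - H\right) = -27 + 9 H$)
$\left(6434 + 49806\right) \left(38512 + O{\left(27,-2 \right)}\right) = \left(6434 + 49806\right) \left(38512 + \left(-27 + 9 \cdot 27\right)\right) = 56240 \left(38512 + \left(-27 + 243\right)\right) = 56240 \left(38512 + 216\right) = 56240 \cdot 38728 = 2178062720$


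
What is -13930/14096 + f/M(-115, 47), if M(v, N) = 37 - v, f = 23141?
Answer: 10127443/66956 ≈ 151.26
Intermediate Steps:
-13930/14096 + f/M(-115, 47) = -13930/14096 + 23141/(37 - 1*(-115)) = -13930*1/14096 + 23141/(37 + 115) = -6965/7048 + 23141/152 = 10127443/66956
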